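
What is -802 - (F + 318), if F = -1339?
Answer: 219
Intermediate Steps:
-802 - (F + 318) = -802 - (-1339 + 318) = -802 - 1*(-1021) = -802 + 1021 = 219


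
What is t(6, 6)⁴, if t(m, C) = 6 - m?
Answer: 0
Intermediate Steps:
t(6, 6)⁴ = (6 - 1*6)⁴ = (6 - 6)⁴ = 0⁴ = 0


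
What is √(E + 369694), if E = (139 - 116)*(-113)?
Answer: √367095 ≈ 605.88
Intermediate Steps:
E = -2599 (E = 23*(-113) = -2599)
√(E + 369694) = √(-2599 + 369694) = √367095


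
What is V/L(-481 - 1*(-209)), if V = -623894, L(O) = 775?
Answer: -623894/775 ≈ -805.02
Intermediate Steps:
V/L(-481 - 1*(-209)) = -623894/775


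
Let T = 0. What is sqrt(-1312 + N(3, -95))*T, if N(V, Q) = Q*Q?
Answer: 0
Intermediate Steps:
N(V, Q) = Q**2
sqrt(-1312 + N(3, -95))*T = sqrt(-1312 + (-95)**2)*0 = sqrt(-1312 + 9025)*0 = sqrt(7713)*0 = (3*sqrt(857))*0 = 0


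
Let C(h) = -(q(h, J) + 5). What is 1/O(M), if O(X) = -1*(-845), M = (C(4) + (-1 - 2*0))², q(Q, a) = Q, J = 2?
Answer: 1/845 ≈ 0.0011834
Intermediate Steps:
C(h) = -5 - h (C(h) = -(h + 5) = -(5 + h) = -5 - h)
M = 100 (M = ((-5 - 1*4) + (-1 - 2*0))² = ((-5 - 4) + (-1 + 0))² = (-9 - 1)² = (-10)² = 100)
O(X) = 845
1/O(M) = 1/845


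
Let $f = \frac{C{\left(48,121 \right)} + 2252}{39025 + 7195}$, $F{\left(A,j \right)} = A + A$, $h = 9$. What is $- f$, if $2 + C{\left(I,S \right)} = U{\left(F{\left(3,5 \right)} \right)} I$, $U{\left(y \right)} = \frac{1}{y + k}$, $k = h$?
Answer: $- \frac{5633}{115550} \approx -0.048749$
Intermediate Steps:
$k = 9$
$F{\left(A,j \right)} = 2 A$
$U{\left(y \right)} = \frac{1}{9 + y}$ ($U{\left(y \right)} = \frac{1}{y + 9} = \frac{1}{9 + y}$)
$C{\left(I,S \right)} = -2 + \frac{I}{15}$ ($C{\left(I,S \right)} = -2 + \frac{I}{9 + 2 \cdot 3} = -2 + \frac{I}{9 + 6} = -2 + \frac{I}{15}$)
$f = \frac{5633}{115550}$ ($f = \frac{\left(-2 + \frac{1}{15} \cdot 48\right) + 2252}{39025 + 7195} = \frac{\left(-2 + \frac{16}{5}\right) + 2252}{46220} = \left(\frac{6}{5} + 2252\right) \frac{1}{46220} = \frac{11266}{5} \cdot \frac{1}{46220} = \frac{5633}{115550} \approx 0.048749$)
$- f = \left(-1\right) \frac{5633}{115550} = - \frac{5633}{115550}$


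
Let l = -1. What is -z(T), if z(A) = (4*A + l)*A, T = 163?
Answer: -106113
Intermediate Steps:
z(A) = A*(-1 + 4*A) (z(A) = (4*A - 1)*A = (-1 + 4*A)*A = A*(-1 + 4*A))
-z(T) = -163*(-1 + 4*163) = -163*(-1 + 652) = -163*651 = -1*106113 = -106113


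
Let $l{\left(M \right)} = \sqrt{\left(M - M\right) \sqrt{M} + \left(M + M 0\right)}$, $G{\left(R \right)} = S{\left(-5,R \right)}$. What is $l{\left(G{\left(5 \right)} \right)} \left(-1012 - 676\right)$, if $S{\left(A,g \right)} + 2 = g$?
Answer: $- 1688 \sqrt{3} \approx -2923.7$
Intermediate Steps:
$S{\left(A,g \right)} = -2 + g$
$G{\left(R \right)} = -2 + R$
$l{\left(M \right)} = \sqrt{M}$ ($l{\left(M \right)} = \sqrt{0 \sqrt{M} + \left(M + 0\right)} = \sqrt{0 + M} = \sqrt{M}$)
$l{\left(G{\left(5 \right)} \right)} \left(-1012 - 676\right) = \sqrt{-2 + 5} \left(-1012 - 676\right) = \sqrt{3} \left(-1688\right) = - 1688 \sqrt{3}$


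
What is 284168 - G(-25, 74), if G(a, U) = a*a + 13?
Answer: 283530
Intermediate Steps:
G(a, U) = 13 + a² (G(a, U) = a² + 13 = 13 + a²)
284168 - G(-25, 74) = 284168 - (13 + (-25)²) = 284168 - (13 + 625) = 284168 - 1*638 = 284168 - 638 = 283530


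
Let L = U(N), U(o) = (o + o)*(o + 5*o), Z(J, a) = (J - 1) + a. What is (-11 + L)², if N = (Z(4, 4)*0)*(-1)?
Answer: 121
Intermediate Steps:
Z(J, a) = -1 + J + a (Z(J, a) = (-1 + J) + a = -1 + J + a)
N = 0 (N = ((-1 + 4 + 4)*0)*(-1) = (7*0)*(-1) = 0*(-1) = 0)
U(o) = 12*o² (U(o) = (2*o)*(6*o) = 12*o²)
L = 0 (L = 12*0² = 12*0 = 0)
(-11 + L)² = (-11 + 0)² = (-11)² = 121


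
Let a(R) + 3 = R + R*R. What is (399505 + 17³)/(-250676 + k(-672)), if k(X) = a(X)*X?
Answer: -202209/151630762 ≈ -0.0013336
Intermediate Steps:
a(R) = -3 + R + R² (a(R) = -3 + (R + R*R) = -3 + (R + R²) = -3 + R + R²)
k(X) = X*(-3 + X + X²) (k(X) = (-3 + X + X²)*X = X*(-3 + X + X²))
(399505 + 17³)/(-250676 + k(-672)) = (399505 + 17³)/(-250676 - 672*(-3 - 672 + (-672)²)) = (399505 + 4913)/(-250676 - 672*(-3 - 672 + 451584)) = 404418/(-250676 - 672*450909) = 404418/(-250676 - 303010848) = 404418/(-303261524) = 404418*(-1/303261524) = -202209/151630762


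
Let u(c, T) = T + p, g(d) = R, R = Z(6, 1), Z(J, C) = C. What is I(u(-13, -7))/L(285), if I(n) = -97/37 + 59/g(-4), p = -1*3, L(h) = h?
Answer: 2086/10545 ≈ 0.19782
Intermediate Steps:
p = -3
R = 1
g(d) = 1
u(c, T) = -3 + T (u(c, T) = T - 3 = -3 + T)
I(n) = 2086/37 (I(n) = -97/37 + 59/1 = -97*1/37 + 59*1 = -97/37 + 59 = 2086/37)
I(u(-13, -7))/L(285) = (2086/37)/285 = (2086/37)*(1/285) = 2086/10545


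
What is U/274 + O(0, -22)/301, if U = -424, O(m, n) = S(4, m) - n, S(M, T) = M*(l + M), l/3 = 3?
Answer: -53674/41237 ≈ -1.3016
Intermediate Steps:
l = 9 (l = 3*3 = 9)
S(M, T) = M*(9 + M)
O(m, n) = 52 - n (O(m, n) = 4*(9 + 4) - n = 4*13 - n = 52 - n)
U/274 + O(0, -22)/301 = -424/274 + (52 - 1*(-22))/301 = -424*1/274 + (52 + 22)*(1/301) = -212/137 + 74*(1/301) = -212/137 + 74/301 = -53674/41237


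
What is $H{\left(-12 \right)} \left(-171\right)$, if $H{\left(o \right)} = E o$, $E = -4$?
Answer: $-8208$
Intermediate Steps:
$H{\left(o \right)} = - 4 o$
$H{\left(-12 \right)} \left(-171\right) = \left(-4\right) \left(-12\right) \left(-171\right) = 48 \left(-171\right) = -8208$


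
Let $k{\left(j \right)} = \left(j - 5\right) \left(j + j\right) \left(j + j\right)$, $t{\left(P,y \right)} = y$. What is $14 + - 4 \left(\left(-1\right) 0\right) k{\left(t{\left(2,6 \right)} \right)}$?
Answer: $14$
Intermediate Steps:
$k{\left(j \right)} = 4 j^{2} \left(-5 + j\right)$ ($k{\left(j \right)} = \left(-5 + j\right) 2 j 2 j = 2 j \left(-5 + j\right) 2 j = 4 j^{2} \left(-5 + j\right)$)
$14 + - 4 \left(\left(-1\right) 0\right) k{\left(t{\left(2,6 \right)} \right)} = 14 + - 4 \left(\left(-1\right) 0\right) 4 \cdot 6^{2} \left(-5 + 6\right) = 14 + \left(-4\right) 0 \cdot 4 \cdot 36 \cdot 1 = 14 + 0 \cdot 144 = 14 + 0 = 14$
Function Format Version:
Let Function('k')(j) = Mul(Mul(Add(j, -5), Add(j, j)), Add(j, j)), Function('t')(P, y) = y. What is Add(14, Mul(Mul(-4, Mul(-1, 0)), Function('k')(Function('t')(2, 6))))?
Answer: 14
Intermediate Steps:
Function('k')(j) = Mul(4, Pow(j, 2), Add(-5, j)) (Function('k')(j) = Mul(Mul(Add(-5, j), Mul(2, j)), Mul(2, j)) = Mul(Mul(2, j, Add(-5, j)), Mul(2, j)) = Mul(4, Pow(j, 2), Add(-5, j)))
Add(14, Mul(Mul(-4, Mul(-1, 0)), Function('k')(Function('t')(2, 6)))) = Add(14, Mul(Mul(-4, Mul(-1, 0)), Mul(4, Pow(6, 2), Add(-5, 6)))) = Add(14, Mul(Mul(-4, 0), Mul(4, 36, 1))) = Add(14, Mul(0, 144)) = Add(14, 0) = 14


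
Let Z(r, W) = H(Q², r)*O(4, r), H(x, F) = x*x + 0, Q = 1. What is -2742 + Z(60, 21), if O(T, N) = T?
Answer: -2738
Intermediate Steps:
H(x, F) = x² (H(x, F) = x² + 0 = x²)
Z(r, W) = 4 (Z(r, W) = (1²)²*4 = 1²*4 = 1*4 = 4)
-2742 + Z(60, 21) = -2742 + 4 = -2738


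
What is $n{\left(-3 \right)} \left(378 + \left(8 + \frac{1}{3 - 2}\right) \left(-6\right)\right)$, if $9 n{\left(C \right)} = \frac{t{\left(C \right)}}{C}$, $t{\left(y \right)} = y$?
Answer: $36$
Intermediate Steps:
$n{\left(C \right)} = \frac{1}{9}$ ($n{\left(C \right)} = \frac{C \frac{1}{C}}{9} = \frac{1}{9} \cdot 1 = \frac{1}{9}$)
$n{\left(-3 \right)} \left(378 + \left(8 + \frac{1}{3 - 2}\right) \left(-6\right)\right) = \frac{378 + \left(8 + \frac{1}{3 - 2}\right) \left(-6\right)}{9} = \frac{378 + \left(8 + 1^{-1}\right) \left(-6\right)}{9} = \frac{378 + \left(8 + 1\right) \left(-6\right)}{9} = \frac{378 + 9 \left(-6\right)}{9} = \frac{378 - 54}{9} = \frac{1}{9} \cdot 324 = 36$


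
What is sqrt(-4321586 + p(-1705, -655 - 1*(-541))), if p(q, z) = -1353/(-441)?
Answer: I*sqrt(1905818073)/21 ≈ 2078.8*I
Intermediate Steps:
p(q, z) = 451/147 (p(q, z) = -1353*(-1/441) = 451/147)
sqrt(-4321586 + p(-1705, -655 - 1*(-541))) = sqrt(-4321586 + 451/147) = sqrt(-635272691/147) = I*sqrt(1905818073)/21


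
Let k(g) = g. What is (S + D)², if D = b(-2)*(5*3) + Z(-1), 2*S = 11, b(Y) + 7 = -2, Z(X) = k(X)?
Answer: 68121/4 ≈ 17030.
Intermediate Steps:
Z(X) = X
b(Y) = -9 (b(Y) = -7 - 2 = -9)
S = 11/2 (S = (½)*11 = 11/2 ≈ 5.5000)
D = -136 (D = -45*3 - 1 = -9*15 - 1 = -135 - 1 = -136)
(S + D)² = (11/2 - 136)² = (-261/2)² = 68121/4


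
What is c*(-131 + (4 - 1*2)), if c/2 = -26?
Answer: 6708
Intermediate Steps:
c = -52 (c = 2*(-26) = -52)
c*(-131 + (4 - 1*2)) = -52*(-131 + (4 - 1*2)) = -52*(-131 + (4 - 2)) = -52*(-131 + 2) = -52*(-129) = 6708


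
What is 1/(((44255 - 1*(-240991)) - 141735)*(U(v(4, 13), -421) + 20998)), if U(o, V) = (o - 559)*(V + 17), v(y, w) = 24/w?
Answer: 13/459112641606 ≈ 2.8315e-11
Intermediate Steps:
U(o, V) = (-559 + o)*(17 + V)
1/(((44255 - 1*(-240991)) - 141735)*(U(v(4, 13), -421) + 20998)) = 1/(((44255 - 1*(-240991)) - 141735)*((-9503 - 559*(-421) + 17*(24/13) - 10104/13) + 20998)) = 1/(((44255 + 240991) - 141735)*((-9503 + 235339 + 17*(24*(1/13)) - 10104/13) + 20998)) = 1/((285246 - 141735)*((-9503 + 235339 + 17*(24/13) - 421*24/13) + 20998)) = 1/(143511*((-9503 + 235339 + 408/13 - 10104/13) + 20998)) = 1/(143511*(2926172/13 + 20998)) = 1/(143511*(3199146/13)) = 1/(459112641606/13) = 13/459112641606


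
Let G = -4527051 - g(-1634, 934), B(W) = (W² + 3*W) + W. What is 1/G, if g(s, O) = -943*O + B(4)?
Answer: -1/3646321 ≈ -2.7425e-7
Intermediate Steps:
B(W) = W² + 4*W
g(s, O) = 32 - 943*O (g(s, O) = -943*O + 4*(4 + 4) = -943*O + 4*8 = -943*O + 32 = 32 - 943*O)
G = -3646321 (G = -4527051 - (32 - 943*934) = -4527051 - (32 - 880762) = -4527051 - 1*(-880730) = -4527051 + 880730 = -3646321)
1/G = 1/(-3646321) = -1/3646321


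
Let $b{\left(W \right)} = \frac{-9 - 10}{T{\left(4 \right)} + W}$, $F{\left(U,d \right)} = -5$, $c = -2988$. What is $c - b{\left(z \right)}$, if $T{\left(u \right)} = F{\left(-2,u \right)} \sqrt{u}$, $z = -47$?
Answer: $- \frac{8965}{3} \approx -2988.3$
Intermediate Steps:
$T{\left(u \right)} = - 5 \sqrt{u}$
$b{\left(W \right)} = - \frac{19}{-10 + W}$ ($b{\left(W \right)} = \frac{-9 - 10}{- 5 \sqrt{4} + W} = - \frac{19}{\left(-5\right) 2 + W} = - \frac{19}{-10 + W}$)
$c - b{\left(z \right)} = -2988 - - \frac{19}{-10 - 47} = -2988 - - \frac{19}{-57} = -2988 - \left(-19\right) \left(- \frac{1}{57}\right) = -2988 - \frac{1}{3} = - \frac{8965}{3}$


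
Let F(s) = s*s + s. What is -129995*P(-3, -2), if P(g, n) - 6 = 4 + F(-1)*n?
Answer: -1299950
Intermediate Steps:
F(s) = s + s² (F(s) = s² + s = s + s²)
P(g, n) = 10 (P(g, n) = 6 + (4 + (-(1 - 1))*n) = 6 + (4 + (-1*0)*n) = 6 + (4 + 0*n) = 6 + (4 + 0) = 6 + 4 = 10)
-129995*P(-3, -2) = -129995*10 = -1299950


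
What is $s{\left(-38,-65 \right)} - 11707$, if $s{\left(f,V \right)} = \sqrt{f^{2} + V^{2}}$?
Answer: $-11707 + \sqrt{5669} \approx -11632.0$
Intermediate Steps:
$s{\left(f,V \right)} = \sqrt{V^{2} + f^{2}}$
$s{\left(-38,-65 \right)} - 11707 = \sqrt{\left(-65\right)^{2} + \left(-38\right)^{2}} - 11707 = \sqrt{4225 + 1444} - 11707 = \sqrt{5669} - 11707 = -11707 + \sqrt{5669}$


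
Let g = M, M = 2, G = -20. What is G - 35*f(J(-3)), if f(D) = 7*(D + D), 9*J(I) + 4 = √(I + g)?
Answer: 1780/9 - 490*I/9 ≈ 197.78 - 54.444*I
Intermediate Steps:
g = 2
J(I) = -4/9 + √(2 + I)/9 (J(I) = -4/9 + √(I + 2)/9 = -4/9 + √(2 + I)/9)
f(D) = 14*D (f(D) = 7*(2*D) = 14*D)
G - 35*f(J(-3)) = -20 - 490*(-4/9 + √(2 - 3)/9) = -20 - 490*(-4/9 + √(-1)/9) = -20 - 490*(-4/9 + I/9) = -20 - 35*(-56/9 + 14*I/9) = -20 + (1960/9 - 490*I/9) = 1780/9 - 490*I/9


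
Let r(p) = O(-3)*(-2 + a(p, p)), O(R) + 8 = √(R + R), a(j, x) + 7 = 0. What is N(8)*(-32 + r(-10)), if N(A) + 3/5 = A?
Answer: 296 - 333*I*√6/5 ≈ 296.0 - 163.14*I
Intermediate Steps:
a(j, x) = -7 (a(j, x) = -7 + 0 = -7)
O(R) = -8 + √2*√R (O(R) = -8 + √(R + R) = -8 + √(2*R) = -8 + √2*√R)
r(p) = 72 - 9*I*√6 (r(p) = (-8 + √2*√(-3))*(-2 - 7) = (-8 + √2*(I*√3))*(-9) = (-8 + I*√6)*(-9) = 72 - 9*I*√6)
N(A) = -⅗ + A
N(8)*(-32 + r(-10)) = (-⅗ + 8)*(-32 + (72 - 9*I*√6)) = 37*(40 - 9*I*√6)/5 = 296 - 333*I*√6/5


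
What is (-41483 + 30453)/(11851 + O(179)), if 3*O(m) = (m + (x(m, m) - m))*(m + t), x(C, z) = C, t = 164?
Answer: -3309/9695 ≈ -0.34131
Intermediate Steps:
O(m) = m*(164 + m)/3 (O(m) = ((m + (m - m))*(m + 164))/3 = ((m + 0)*(164 + m))/3 = (m*(164 + m))/3 = m*(164 + m)/3)
(-41483 + 30453)/(11851 + O(179)) = (-41483 + 30453)/(11851 + (⅓)*179*(164 + 179)) = -11030/(11851 + (⅓)*179*343) = -11030/(11851 + 61397/3) = -11030/96950/3 = -11030*3/96950 = -3309/9695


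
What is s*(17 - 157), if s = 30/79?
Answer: -4200/79 ≈ -53.165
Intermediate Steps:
s = 30/79 (s = 30*(1/79) = 30/79 ≈ 0.37975)
s*(17 - 157) = 30*(17 - 157)/79 = (30/79)*(-140) = -4200/79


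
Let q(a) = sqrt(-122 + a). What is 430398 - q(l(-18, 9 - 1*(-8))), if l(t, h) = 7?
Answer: 430398 - I*sqrt(115) ≈ 4.304e+5 - 10.724*I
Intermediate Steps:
430398 - q(l(-18, 9 - 1*(-8))) = 430398 - sqrt(-122 + 7) = 430398 - sqrt(-115) = 430398 - I*sqrt(115)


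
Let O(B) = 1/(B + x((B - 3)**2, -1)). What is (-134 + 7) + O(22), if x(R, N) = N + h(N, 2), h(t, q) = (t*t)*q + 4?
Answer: -3428/27 ≈ -126.96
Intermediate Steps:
h(t, q) = 4 + q*t**2 (h(t, q) = t**2*q + 4 = q*t**2 + 4 = 4 + q*t**2)
x(R, N) = 4 + N + 2*N**2 (x(R, N) = N + (4 + 2*N**2) = 4 + N + 2*N**2)
O(B) = 1/(5 + B) (O(B) = 1/(B + (4 - 1 + 2*(-1)**2)) = 1/(B + (4 - 1 + 2*1)) = 1/(B + (4 - 1 + 2)) = 1/(B + 5) = 1/(5 + B))
(-134 + 7) + O(22) = (-134 + 7) + 1/(5 + 22) = -127 + 1/27 = -3428/27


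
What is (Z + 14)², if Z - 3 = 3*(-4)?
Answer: 25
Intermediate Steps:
Z = -9 (Z = 3 + 3*(-4) = 3 - 12 = -9)
(Z + 14)² = (-9 + 14)² = 5² = 25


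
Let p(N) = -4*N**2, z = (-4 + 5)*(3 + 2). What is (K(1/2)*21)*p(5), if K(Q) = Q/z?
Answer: -210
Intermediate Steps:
z = 5 (z = 1*5 = 5)
K(Q) = Q/5
(K(1/2)*21)*p(5) = (((1/5)/2)*21)*(-4*5**2) = (((1/5)*(1/2))*21)*(-4*25) = ((1/10)*21)*(-100) = (21/10)*(-100) = -210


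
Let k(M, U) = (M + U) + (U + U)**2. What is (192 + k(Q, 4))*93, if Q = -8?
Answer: 23436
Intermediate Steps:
k(M, U) = M + U + 4*U**2 (k(M, U) = (M + U) + (2*U)**2 = (M + U) + 4*U**2 = M + U + 4*U**2)
(192 + k(Q, 4))*93 = (192 + (-8 + 4 + 4*4**2))*93 = (192 + (-8 + 4 + 4*16))*93 = (192 + (-8 + 4 + 64))*93 = (192 + 60)*93 = 252*93 = 23436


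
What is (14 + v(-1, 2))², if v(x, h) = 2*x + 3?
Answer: 225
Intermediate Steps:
v(x, h) = 3 + 2*x
(14 + v(-1, 2))² = (14 + (3 + 2*(-1)))² = (14 + (3 - 2))² = (14 + 1)² = 15² = 225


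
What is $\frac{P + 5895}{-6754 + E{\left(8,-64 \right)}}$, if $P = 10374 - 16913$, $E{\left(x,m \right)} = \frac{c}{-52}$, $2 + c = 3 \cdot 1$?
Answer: $\frac{33488}{351209} \approx 0.095351$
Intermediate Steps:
$c = 1$ ($c = -2 + 3 \cdot 1 = -2 + 3 = 1$)
$E{\left(x,m \right)} = - \frac{1}{52}$ ($E{\left(x,m \right)} = 1 \frac{1}{-52} = 1 \left(- \frac{1}{52}\right) = - \frac{1}{52}$)
$P = -6539$
$\frac{P + 5895}{-6754 + E{\left(8,-64 \right)}} = \frac{-6539 + 5895}{-6754 - \frac{1}{52}} = - \frac{644}{- \frac{351209}{52}} = \left(-644\right) \left(- \frac{52}{351209}\right) = \frac{33488}{351209}$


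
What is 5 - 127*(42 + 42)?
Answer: -10663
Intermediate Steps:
5 - 127*(42 + 42) = 5 - 127*84 = 5 - 10668 = -10663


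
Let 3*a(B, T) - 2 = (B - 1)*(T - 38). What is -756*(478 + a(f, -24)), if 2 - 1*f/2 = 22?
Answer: -1002456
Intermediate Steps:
f = -40 (f = 4 - 2*22 = 4 - 44 = -40)
a(B, T) = 2/3 + (-1 + B)*(-38 + T)/3 (a(B, T) = 2/3 + ((B - 1)*(T - 38))/3 = 2/3 + ((-1 + B)*(-38 + T))/3 = 2/3 + (-1 + B)*(-38 + T)/3)
-756*(478 + a(f, -24)) = -756*(478 + (40/3 - 38/3*(-40) - 1/3*(-24) + (1/3)*(-40)*(-24))) = -756*(478 + (40/3 + 1520/3 + 8 + 320)) = -756*(478 + 848) = -756*1326 = -1002456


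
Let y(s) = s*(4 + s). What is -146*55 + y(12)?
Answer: -7838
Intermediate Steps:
-146*55 + y(12) = -146*55 + 12*(4 + 12) = -8030 + 12*16 = -8030 + 192 = -7838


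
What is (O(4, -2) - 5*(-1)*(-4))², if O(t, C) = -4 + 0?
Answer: 576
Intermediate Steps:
O(t, C) = -4
(O(4, -2) - 5*(-1)*(-4))² = (-4 - 5*(-1)*(-4))² = (-4 + 5*(-4))² = (-4 - 20)² = (-24)² = 576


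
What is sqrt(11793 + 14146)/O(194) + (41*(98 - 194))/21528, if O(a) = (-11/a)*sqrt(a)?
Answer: -164/897 - sqrt(5032166)/11 ≈ -204.11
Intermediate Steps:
O(a) = -11/sqrt(a)
sqrt(11793 + 14146)/O(194) + (41*(98 - 194))/21528 = sqrt(11793 + 14146)/((-11*sqrt(194)/194)) + (41*(98 - 194))/21528 = sqrt(25939)/((-11*sqrt(194)/194)) + (41*(-96))*(1/21528) = sqrt(25939)/((-11*sqrt(194)/194)) - 3936*1/21528 = sqrt(25939)*(-sqrt(194)/11) - 164/897 = -sqrt(5032166)/11 - 164/897 = -164/897 - sqrt(5032166)/11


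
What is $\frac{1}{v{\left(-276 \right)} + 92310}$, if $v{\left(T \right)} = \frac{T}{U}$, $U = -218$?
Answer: $\frac{109}{10061928} \approx 1.0833 \cdot 10^{-5}$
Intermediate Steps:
$v{\left(T \right)} = - \frac{T}{218}$ ($v{\left(T \right)} = \frac{T}{-218} = T \left(- \frac{1}{218}\right) = - \frac{T}{218}$)
$\frac{1}{v{\left(-276 \right)} + 92310} = \frac{1}{\left(- \frac{1}{218}\right) \left(-276\right) + 92310} = \frac{1}{\frac{138}{109} + 92310} = \frac{1}{\frac{10061928}{109}} = \frac{109}{10061928}$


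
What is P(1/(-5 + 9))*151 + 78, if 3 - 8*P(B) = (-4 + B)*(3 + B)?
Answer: 46677/128 ≈ 364.66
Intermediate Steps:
P(B) = 3/8 - (-4 + B)*(3 + B)/8
P(1/(-5 + 9))*151 + 78 = (15/8 - 1/(8*(-5 + 9)**2) + 1/(8*(-5 + 9)))*151 + 78 = (15/8 - (1/4)**2/8 + (1/8)/4)*151 + 78 = (15/8 - (1/4)**2/8 + (1/8)*(1/4))*151 + 78 = (15/8 - 1/8*1/16 + 1/32)*151 + 78 = (15/8 - 1/128 + 1/32)*151 + 78 = (243/128)*151 + 78 = 36693/128 + 78 = 46677/128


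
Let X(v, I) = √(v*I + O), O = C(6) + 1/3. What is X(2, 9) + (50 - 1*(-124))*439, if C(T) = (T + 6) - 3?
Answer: 76386 + √246/3 ≈ 76391.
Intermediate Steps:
C(T) = 3 + T (C(T) = (6 + T) - 3 = 3 + T)
O = 28/3 (O = (3 + 6) + 1/3 = 9 + ⅓ = 28/3 ≈ 9.3333)
X(v, I) = √(28/3 + I*v) (X(v, I) = √(v*I + 28/3) = √(I*v + 28/3) = √(28/3 + I*v))
X(2, 9) + (50 - 1*(-124))*439 = √(84 + 9*9*2)/3 + (50 - 1*(-124))*439 = √(84 + 162)/3 + (50 + 124)*439 = √246/3 + 174*439 = √246/3 + 76386 = 76386 + √246/3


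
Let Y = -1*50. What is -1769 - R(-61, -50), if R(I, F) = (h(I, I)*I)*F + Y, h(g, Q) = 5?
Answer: -16969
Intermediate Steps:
Y = -50
R(I, F) = -50 + 5*F*I (R(I, F) = (5*I)*F - 50 = 5*F*I - 50 = -50 + 5*F*I)
-1769 - R(-61, -50) = -1769 - (-50 + 5*(-50)*(-61)) = -1769 - (-50 + 15250) = -1769 - 1*15200 = -1769 - 15200 = -16969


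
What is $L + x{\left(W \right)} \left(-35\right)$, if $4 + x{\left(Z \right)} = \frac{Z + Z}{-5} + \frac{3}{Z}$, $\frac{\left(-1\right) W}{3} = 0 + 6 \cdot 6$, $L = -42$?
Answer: $- \frac{50869}{36} \approx -1413.0$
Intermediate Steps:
$W = -108$ ($W = - 3 \left(0 + 6 \cdot 6\right) = - 3 \left(0 + 36\right) = \left(-3\right) 36 = -108$)
$x{\left(Z \right)} = -4 + \frac{3}{Z} - \frac{2 Z}{5}$ ($x{\left(Z \right)} = -4 + \left(\frac{Z + Z}{-5} + \frac{3}{Z}\right) = -4 + \left(2 Z \left(- \frac{1}{5}\right) + \frac{3}{Z}\right) = -4 - \left(- \frac{3}{Z} + \frac{2 Z}{5}\right) = -4 + \frac{3}{Z} - \frac{2 Z}{5}$)
$L + x{\left(W \right)} \left(-35\right) = -42 + \left(-4 + \frac{3}{-108} - - \frac{216}{5}\right) \left(-35\right) = -42 + \left(-4 + 3 \left(- \frac{1}{108}\right) + \frac{216}{5}\right) \left(-35\right) = -42 + \left(-4 - \frac{1}{36} + \frac{216}{5}\right) \left(-35\right) = -42 + \frac{7051}{180} \left(-35\right) = -42 - \frac{49357}{36} = - \frac{50869}{36}$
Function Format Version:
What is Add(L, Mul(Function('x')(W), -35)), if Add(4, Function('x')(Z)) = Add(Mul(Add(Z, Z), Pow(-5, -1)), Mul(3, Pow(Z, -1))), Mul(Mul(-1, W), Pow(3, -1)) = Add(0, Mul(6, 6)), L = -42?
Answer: Rational(-50869, 36) ≈ -1413.0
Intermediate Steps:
W = -108 (W = Mul(-3, Add(0, Mul(6, 6))) = Mul(-3, Add(0, 36)) = Mul(-3, 36) = -108)
Function('x')(Z) = Add(-4, Mul(3, Pow(Z, -1)), Mul(Rational(-2, 5), Z)) (Function('x')(Z) = Add(-4, Add(Mul(Add(Z, Z), Pow(-5, -1)), Mul(3, Pow(Z, -1)))) = Add(-4, Add(Mul(Mul(2, Z), Rational(-1, 5)), Mul(3, Pow(Z, -1)))) = Add(-4, Add(Mul(Rational(-2, 5), Z), Mul(3, Pow(Z, -1)))) = Add(-4, Add(Mul(3, Pow(Z, -1)), Mul(Rational(-2, 5), Z))) = Add(-4, Mul(3, Pow(Z, -1)), Mul(Rational(-2, 5), Z)))
Add(L, Mul(Function('x')(W), -35)) = Add(-42, Mul(Add(-4, Mul(3, Pow(-108, -1)), Mul(Rational(-2, 5), -108)), -35)) = Add(-42, Mul(Add(-4, Mul(3, Rational(-1, 108)), Rational(216, 5)), -35)) = Add(-42, Mul(Add(-4, Rational(-1, 36), Rational(216, 5)), -35)) = Add(-42, Mul(Rational(7051, 180), -35)) = Add(-42, Rational(-49357, 36)) = Rational(-50869, 36)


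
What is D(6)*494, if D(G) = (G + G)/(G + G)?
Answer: 494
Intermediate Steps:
D(G) = 1 (D(G) = (2*G)/((2*G)) = (2*G)*(1/(2*G)) = 1)
D(6)*494 = 1*494 = 494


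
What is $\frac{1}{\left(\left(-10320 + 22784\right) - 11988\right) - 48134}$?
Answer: $- \frac{1}{47658} \approx -2.0983 \cdot 10^{-5}$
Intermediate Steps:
$\frac{1}{\left(\left(-10320 + 22784\right) - 11988\right) - 48134} = \frac{1}{\left(12464 - 11988\right) - 48134} = \frac{1}{476 - 48134} = \frac{1}{-47658} = - \frac{1}{47658}$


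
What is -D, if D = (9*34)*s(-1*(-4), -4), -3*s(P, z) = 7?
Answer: 714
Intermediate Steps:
s(P, z) = -7/3 (s(P, z) = -1/3*7 = -7/3)
D = -714 (D = (9*34)*(-7/3) = 306*(-7/3) = -714)
-D = -1*(-714) = 714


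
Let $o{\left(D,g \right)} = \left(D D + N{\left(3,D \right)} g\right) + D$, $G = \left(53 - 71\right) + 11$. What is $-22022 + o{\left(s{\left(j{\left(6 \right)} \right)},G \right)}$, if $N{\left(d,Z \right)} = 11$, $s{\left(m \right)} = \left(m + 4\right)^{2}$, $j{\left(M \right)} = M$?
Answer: $-11999$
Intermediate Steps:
$s{\left(m \right)} = \left(4 + m\right)^{2}$
$G = -7$ ($G = -18 + 11 = -7$)
$o{\left(D,g \right)} = D + D^{2} + 11 g$ ($o{\left(D,g \right)} = \left(D D + 11 g\right) + D = \left(D^{2} + 11 g\right) + D = D + D^{2} + 11 g$)
$-22022 + o{\left(s{\left(j{\left(6 \right)} \right)},G \right)} = -22022 + \left(\left(4 + 6\right)^{2} + \left(\left(4 + 6\right)^{2}\right)^{2} + 11 \left(-7\right)\right) = -22022 + \left(10^{2} + \left(10^{2}\right)^{2} - 77\right) = -22022 + \left(100 + 100^{2} - 77\right) = -22022 + \left(100 + 10000 - 77\right) = -22022 + 10023 = -11999$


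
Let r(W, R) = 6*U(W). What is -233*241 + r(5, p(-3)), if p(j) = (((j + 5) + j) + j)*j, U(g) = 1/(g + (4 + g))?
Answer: -393068/7 ≈ -56153.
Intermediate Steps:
U(g) = 1/(4 + 2*g)
p(j) = j*(5 + 3*j) (p(j) = (((5 + j) + j) + j)*j = ((5 + 2*j) + j)*j = (5 + 3*j)*j = j*(5 + 3*j))
r(W, R) = 3/(2 + W) (r(W, R) = 6*(1/(2*(2 + W))) = 3/(2 + W))
-233*241 + r(5, p(-3)) = -233*241 + 3/(2 + 5) = -56153 + 3/7 = -393068/7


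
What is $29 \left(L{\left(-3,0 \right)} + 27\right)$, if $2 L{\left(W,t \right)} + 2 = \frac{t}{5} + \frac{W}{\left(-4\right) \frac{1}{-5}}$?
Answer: $\frac{5597}{8} \approx 699.63$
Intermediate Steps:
$L{\left(W,t \right)} = -1 + \frac{t}{10} + \frac{5 W}{8}$ ($L{\left(W,t \right)} = -1 + \frac{\frac{t}{5} + \frac{W}{\left(-4\right) \frac{1}{-5}}}{2} = -1 + \frac{t \frac{1}{5} + \frac{W}{\left(-4\right) \left(- \frac{1}{5}\right)}}{2} = -1 + \frac{\frac{t}{5} + \frac{W}{\frac{4}{5}}}{2} = -1 + \frac{\frac{t}{5} + W \frac{5}{4}}{2} = -1 + \frac{\frac{t}{5} + \frac{5 W}{4}}{2} = -1 + \left(\frac{t}{10} + \frac{5 W}{8}\right) = -1 + \frac{t}{10} + \frac{5 W}{8}$)
$29 \left(L{\left(-3,0 \right)} + 27\right) = 29 \left(\left(-1 + \frac{1}{10} \cdot 0 + \frac{5}{8} \left(-3\right)\right) + 27\right) = 29 \left(\left(-1 + 0 - \frac{15}{8}\right) + 27\right) = 29 \left(- \frac{23}{8} + 27\right) = 29 \cdot \frac{193}{8} = \frac{5597}{8}$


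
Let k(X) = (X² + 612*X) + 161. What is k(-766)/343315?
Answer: 3375/9809 ≈ 0.34407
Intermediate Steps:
k(X) = 161 + X² + 612*X
k(-766)/343315 = (161 + (-766)² + 612*(-766))/343315 = (161 + 586756 - 468792)*(1/343315) = 118125*(1/343315) = 3375/9809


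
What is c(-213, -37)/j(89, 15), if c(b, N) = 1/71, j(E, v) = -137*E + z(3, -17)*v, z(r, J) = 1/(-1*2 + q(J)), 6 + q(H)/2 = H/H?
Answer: -4/3463167 ≈ -1.1550e-6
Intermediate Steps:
q(H) = -10 (q(H) = -12 + 2*(H/H) = -12 + 2*1 = -12 + 2 = -10)
z(r, J) = -1/12 (z(r, J) = 1/(-1*2 - 10) = 1/(-2 - 10) = 1/(-12) = -1/12)
j(E, v) = -137*E - v/12
c(b, N) = 1/71
c(-213, -37)/j(89, 15) = 1/(71*(-137*89 - 1/12*15)) = 1/(71*(-12193 - 5/4)) = 1/(71*(-48777/4)) = (1/71)*(-4/48777) = -4/3463167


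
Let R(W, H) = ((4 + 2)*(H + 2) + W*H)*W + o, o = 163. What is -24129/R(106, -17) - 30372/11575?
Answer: -829560219/331357525 ≈ -2.5035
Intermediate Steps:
R(W, H) = 163 + W*(12 + 6*H + H*W) (R(W, H) = ((4 + 2)*(H + 2) + W*H)*W + 163 = (6*(2 + H) + H*W)*W + 163 = ((12 + 6*H) + H*W)*W + 163 = (12 + 6*H + H*W)*W + 163 = W*(12 + 6*H + H*W) + 163 = 163 + W*(12 + 6*H + H*W))
-24129/R(106, -17) - 30372/11575 = -24129/(163 + 12*106 - 17*106**2 + 6*(-17)*106) - 30372/11575 = -24129/(163 + 1272 - 17*11236 - 10812) - 30372*1/11575 = -24129/(163 + 1272 - 191012 - 10812) - 30372/11575 = -24129/(-200389) - 30372/11575 = -24129*(-1/200389) - 30372/11575 = 3447/28627 - 30372/11575 = -829560219/331357525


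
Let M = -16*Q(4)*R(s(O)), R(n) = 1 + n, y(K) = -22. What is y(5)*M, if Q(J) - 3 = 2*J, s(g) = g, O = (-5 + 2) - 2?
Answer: -15488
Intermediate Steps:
O = -5 (O = -3 - 2 = -5)
Q(J) = 3 + 2*J
M = 704 (M = -16*(3 + 2*4)*(1 - 5) = -16*(3 + 8)*(-4) = -176*(-4) = -16*(-44) = 704)
y(5)*M = -22*704 = -15488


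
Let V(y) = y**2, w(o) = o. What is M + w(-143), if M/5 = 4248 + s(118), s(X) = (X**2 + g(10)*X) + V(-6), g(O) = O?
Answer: 96797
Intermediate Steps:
s(X) = 36 + X**2 + 10*X (s(X) = (X**2 + 10*X) + (-6)**2 = (X**2 + 10*X) + 36 = 36 + X**2 + 10*X)
M = 96940 (M = 5*(4248 + (36 + 118**2 + 10*118)) = 5*(4248 + (36 + 13924 + 1180)) = 5*(4248 + 15140) = 5*19388 = 96940)
M + w(-143) = 96940 - 143 = 96797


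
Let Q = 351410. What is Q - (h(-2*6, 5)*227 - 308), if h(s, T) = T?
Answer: 350583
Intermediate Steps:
Q - (h(-2*6, 5)*227 - 308) = 351410 - (5*227 - 308) = 351410 - (1135 - 308) = 351410 - 1*827 = 351410 - 827 = 350583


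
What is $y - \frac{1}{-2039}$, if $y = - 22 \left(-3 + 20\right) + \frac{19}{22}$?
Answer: $- \frac{16738129}{44858} \approx -373.14$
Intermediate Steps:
$y = - \frac{8209}{22}$ ($y = \left(-22\right) 17 + 19 \cdot \frac{1}{22} = -374 + \frac{19}{22} = - \frac{8209}{22} \approx -373.14$)
$y - \frac{1}{-2039} = - \frac{8209}{22} - \frac{1}{-2039} = - \frac{8209}{22} - - \frac{1}{2039} = - \frac{8209}{22} + \frac{1}{2039} = - \frac{16738129}{44858}$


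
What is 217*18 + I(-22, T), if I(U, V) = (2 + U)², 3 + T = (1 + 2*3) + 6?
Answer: 4306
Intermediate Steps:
T = 10 (T = -3 + ((1 + 2*3) + 6) = -3 + ((1 + 6) + 6) = -3 + (7 + 6) = -3 + 13 = 10)
217*18 + I(-22, T) = 217*18 + (2 - 22)² = 3906 + (-20)² = 3906 + 400 = 4306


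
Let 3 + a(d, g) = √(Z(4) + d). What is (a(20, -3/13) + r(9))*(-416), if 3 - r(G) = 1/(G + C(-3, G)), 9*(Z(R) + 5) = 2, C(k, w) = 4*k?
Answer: -416/3 - 416*√137/3 ≈ -1761.7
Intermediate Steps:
Z(R) = -43/9 (Z(R) = -5 + (⅑)*2 = -5 + 2/9 = -43/9)
a(d, g) = -3 + √(-43/9 + d)
r(G) = 3 - 1/(-12 + G) (r(G) = 3 - 1/(G + 4*(-3)) = 3 - 1/(G - 12) = 3 - 1/(-12 + G))
(a(20, -3/13) + r(9))*(-416) = ((-3 + √(-43 + 9*20)/3) + (-37 + 3*9)/(-12 + 9))*(-416) = ((-3 + √(-43 + 180)/3) + (-37 + 27)/(-3))*(-416) = ((-3 + √137/3) - ⅓*(-10))*(-416) = ((-3 + √137/3) + 10/3)*(-416) = (⅓ + √137/3)*(-416) = -416/3 - 416*√137/3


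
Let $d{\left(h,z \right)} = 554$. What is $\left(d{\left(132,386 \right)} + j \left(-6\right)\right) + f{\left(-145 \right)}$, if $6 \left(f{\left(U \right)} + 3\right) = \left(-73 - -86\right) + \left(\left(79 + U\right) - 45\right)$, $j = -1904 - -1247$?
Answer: $\frac{13430}{3} \approx 4476.7$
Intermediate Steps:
$j = -657$ ($j = -1904 + 1247 = -657$)
$f{\left(U \right)} = \frac{29}{6} + \frac{U}{6}$ ($f{\left(U \right)} = -3 + \frac{\left(-73 - -86\right) + \left(\left(79 + U\right) - 45\right)}{6} = -3 + \frac{\left(-73 + 86\right) + \left(34 + U\right)}{6} = -3 + \frac{13 + \left(34 + U\right)}{6} = -3 + \frac{47 + U}{6} = -3 + \left(\frac{47}{6} + \frac{U}{6}\right) = \frac{29}{6} + \frac{U}{6}$)
$\left(d{\left(132,386 \right)} + j \left(-6\right)\right) + f{\left(-145 \right)} = \left(554 - -3942\right) + \left(\frac{29}{6} + \frac{1}{6} \left(-145\right)\right) = \left(554 + 3942\right) + \left(\frac{29}{6} - \frac{145}{6}\right) = 4496 - \frac{58}{3} = \frac{13430}{3}$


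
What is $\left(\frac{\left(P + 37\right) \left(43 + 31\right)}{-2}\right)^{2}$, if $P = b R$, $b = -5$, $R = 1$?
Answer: $1401856$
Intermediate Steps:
$P = -5$ ($P = \left(-5\right) 1 = -5$)
$\left(\frac{\left(P + 37\right) \left(43 + 31\right)}{-2}\right)^{2} = \left(\frac{\left(-5 + 37\right) \left(43 + 31\right)}{-2}\right)^{2} = \left(32 \cdot 74 \left(- \frac{1}{2}\right)\right)^{2} = \left(2368 \left(- \frac{1}{2}\right)\right)^{2} = \left(-1184\right)^{2} = 1401856$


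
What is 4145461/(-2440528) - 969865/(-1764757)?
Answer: -4948748629257/4306938871696 ≈ -1.1490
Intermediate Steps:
4145461/(-2440528) - 969865/(-1764757) = 4145461*(-1/2440528) - 969865*(-1/1764757) = -4145461/2440528 + 969865/1764757 = -4948748629257/4306938871696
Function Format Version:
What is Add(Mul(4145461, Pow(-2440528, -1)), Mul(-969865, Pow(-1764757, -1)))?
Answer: Rational(-4948748629257, 4306938871696) ≈ -1.1490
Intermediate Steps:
Add(Mul(4145461, Pow(-2440528, -1)), Mul(-969865, Pow(-1764757, -1))) = Add(Mul(4145461, Rational(-1, 2440528)), Mul(-969865, Rational(-1, 1764757))) = Add(Rational(-4145461, 2440528), Rational(969865, 1764757)) = Rational(-4948748629257, 4306938871696)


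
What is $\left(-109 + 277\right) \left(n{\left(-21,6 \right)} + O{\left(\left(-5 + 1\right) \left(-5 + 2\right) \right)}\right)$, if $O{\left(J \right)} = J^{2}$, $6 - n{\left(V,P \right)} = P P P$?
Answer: $-11088$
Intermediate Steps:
$n{\left(V,P \right)} = 6 - P^{3}$ ($n{\left(V,P \right)} = 6 - P P P = 6 - P^{2} P = 6 - P^{3}$)
$\left(-109 + 277\right) \left(n{\left(-21,6 \right)} + O{\left(\left(-5 + 1\right) \left(-5 + 2\right) \right)}\right) = \left(-109 + 277\right) \left(\left(6 - 6^{3}\right) + \left(\left(-5 + 1\right) \left(-5 + 2\right)\right)^{2}\right) = 168 \left(\left(6 - 216\right) + \left(\left(-4\right) \left(-3\right)\right)^{2}\right) = 168 \left(\left(6 - 216\right) + 12^{2}\right) = 168 \left(-210 + 144\right) = 168 \left(-66\right) = -11088$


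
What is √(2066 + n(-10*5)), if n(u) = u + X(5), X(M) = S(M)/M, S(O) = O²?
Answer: √2021 ≈ 44.956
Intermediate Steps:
X(M) = M (X(M) = M²/M = M)
n(u) = 5 + u (n(u) = u + 5 = 5 + u)
√(2066 + n(-10*5)) = √(2066 + (5 - 10*5)) = √(2066 + (5 - 50)) = √(2066 - 45) = √2021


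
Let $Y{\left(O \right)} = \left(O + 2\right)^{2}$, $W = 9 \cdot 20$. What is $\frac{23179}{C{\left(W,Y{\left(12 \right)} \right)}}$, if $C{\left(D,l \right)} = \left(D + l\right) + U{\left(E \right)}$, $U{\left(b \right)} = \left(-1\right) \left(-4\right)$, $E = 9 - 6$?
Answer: $\frac{23179}{380} \approx 60.997$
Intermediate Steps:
$W = 180$
$Y{\left(O \right)} = \left(2 + O\right)^{2}$
$E = 3$ ($E = 9 - 6 = 3$)
$U{\left(b \right)} = 4$
$C{\left(D,l \right)} = 4 + D + l$ ($C{\left(D,l \right)} = \left(D + l\right) + 4 = 4 + D + l$)
$\frac{23179}{C{\left(W,Y{\left(12 \right)} \right)}} = \frac{23179}{4 + 180 + \left(2 + 12\right)^{2}} = \frac{23179}{4 + 180 + 14^{2}} = \frac{23179}{4 + 180 + 196} = \frac{23179}{380}$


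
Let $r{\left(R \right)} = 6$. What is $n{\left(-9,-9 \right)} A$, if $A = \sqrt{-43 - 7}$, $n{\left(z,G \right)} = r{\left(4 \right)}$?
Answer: $30 i \sqrt{2} \approx 42.426 i$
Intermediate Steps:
$n{\left(z,G \right)} = 6$
$A = 5 i \sqrt{2}$ ($A = \sqrt{-50} = 5 i \sqrt{2} \approx 7.0711 i$)
$n{\left(-9,-9 \right)} A = 6 \cdot 5 i \sqrt{2} = 30 i \sqrt{2}$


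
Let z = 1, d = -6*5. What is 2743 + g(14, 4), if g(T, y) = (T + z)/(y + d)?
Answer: 71303/26 ≈ 2742.4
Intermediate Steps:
d = -30
g(T, y) = (1 + T)/(-30 + y) (g(T, y) = (T + 1)/(y - 30) = (1 + T)/(-30 + y))
2743 + g(14, 4) = 2743 + (1 + 14)/(-30 + 4) = 2743 + 15/(-26) = 2743 - 1/26*15 = 2743 - 15/26 = 71303/26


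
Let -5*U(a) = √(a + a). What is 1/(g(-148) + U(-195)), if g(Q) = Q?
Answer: -370/54799 + I*√390/109598 ≈ -0.0067519 + 0.00018019*I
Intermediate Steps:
U(a) = -√2*√a/5 (U(a) = -√(a + a)/5 = -√2*√a/5)
1/(g(-148) + U(-195)) = 1/(-148 - √2*√(-195)/5) = 1/(-148 - √2*I*√195/5) = 1/(-148 - I*√390/5)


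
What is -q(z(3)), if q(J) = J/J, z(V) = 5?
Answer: -1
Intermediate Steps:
q(J) = 1
-q(z(3)) = -1*1 = -1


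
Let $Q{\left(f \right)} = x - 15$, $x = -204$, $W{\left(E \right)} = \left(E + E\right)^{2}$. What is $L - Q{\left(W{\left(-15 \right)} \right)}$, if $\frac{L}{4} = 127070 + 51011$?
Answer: $712543$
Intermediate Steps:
$W{\left(E \right)} = 4 E^{2}$ ($W{\left(E \right)} = \left(2 E\right)^{2} = 4 E^{2}$)
$Q{\left(f \right)} = -219$ ($Q{\left(f \right)} = -204 - 15 = -219$)
$L = 712324$ ($L = 4 \left(127070 + 51011\right) = 4 \cdot 178081 = 712324$)
$L - Q{\left(W{\left(-15 \right)} \right)} = 712324 - -219 = 712324 + 219 = 712543$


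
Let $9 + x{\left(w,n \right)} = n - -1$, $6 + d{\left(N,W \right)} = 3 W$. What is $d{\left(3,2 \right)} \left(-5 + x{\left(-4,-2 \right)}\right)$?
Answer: $0$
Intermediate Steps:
$d{\left(N,W \right)} = -6 + 3 W$
$x{\left(w,n \right)} = -8 + n$ ($x{\left(w,n \right)} = -9 + \left(n - -1\right) = -9 + \left(n + 1\right) = -9 + \left(1 + n\right) = -8 + n$)
$d{\left(3,2 \right)} \left(-5 + x{\left(-4,-2 \right)}\right) = \left(-6 + 3 \cdot 2\right) \left(-5 - 10\right) = \left(-6 + 6\right) \left(-5 - 10\right) = 0 \left(-15\right) = 0$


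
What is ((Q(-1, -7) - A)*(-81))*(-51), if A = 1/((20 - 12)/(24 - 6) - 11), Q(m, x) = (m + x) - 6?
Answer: -5457051/95 ≈ -57443.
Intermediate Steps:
Q(m, x) = -6 + m + x
A = -9/95 (A = 1/(8/18 - 11) = 1/(8*(1/18) - 11) = 1/(4/9 - 11) = 1/(-95/9) = -9/95 ≈ -0.094737)
((Q(-1, -7) - A)*(-81))*(-51) = (((-6 - 1 - 7) - 1*(-9/95))*(-81))*(-51) = ((-14 + 9/95)*(-81))*(-51) = -1321/95*(-81)*(-51) = (107001/95)*(-51) = -5457051/95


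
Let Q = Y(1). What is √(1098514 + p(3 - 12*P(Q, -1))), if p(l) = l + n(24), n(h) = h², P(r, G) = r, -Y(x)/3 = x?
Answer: √1099129 ≈ 1048.4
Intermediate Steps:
Y(x) = -3*x
Q = -3 (Q = -3*1 = -3)
p(l) = 576 + l (p(l) = l + 24² = l + 576 = 576 + l)
√(1098514 + p(3 - 12*P(Q, -1))) = √(1098514 + (576 + (3 - 12*(-3)))) = √(1098514 + (576 + (3 + 36))) = √(1098514 + (576 + 39)) = √(1098514 + 615) = √1099129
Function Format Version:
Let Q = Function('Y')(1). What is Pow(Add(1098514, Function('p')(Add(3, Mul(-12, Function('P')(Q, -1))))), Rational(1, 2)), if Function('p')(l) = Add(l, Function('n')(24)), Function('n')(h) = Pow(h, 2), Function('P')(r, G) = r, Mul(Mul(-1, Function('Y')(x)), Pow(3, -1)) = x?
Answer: Pow(1099129, Rational(1, 2)) ≈ 1048.4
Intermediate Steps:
Function('Y')(x) = Mul(-3, x)
Q = -3 (Q = Mul(-3, 1) = -3)
Function('p')(l) = Add(576, l) (Function('p')(l) = Add(l, Pow(24, 2)) = Add(l, 576) = Add(576, l))
Pow(Add(1098514, Function('p')(Add(3, Mul(-12, Function('P')(Q, -1))))), Rational(1, 2)) = Pow(Add(1098514, Add(576, Add(3, Mul(-12, -3)))), Rational(1, 2)) = Pow(Add(1098514, Add(576, Add(3, 36))), Rational(1, 2)) = Pow(Add(1098514, Add(576, 39)), Rational(1, 2)) = Pow(Add(1098514, 615), Rational(1, 2)) = Pow(1099129, Rational(1, 2))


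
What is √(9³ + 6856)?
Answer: √7585 ≈ 87.092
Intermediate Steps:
√(9³ + 6856) = √(729 + 6856) = √7585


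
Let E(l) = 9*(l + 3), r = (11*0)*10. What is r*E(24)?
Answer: 0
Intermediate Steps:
r = 0 (r = 0*10 = 0)
E(l) = 27 + 9*l (E(l) = 9*(3 + l) = 27 + 9*l)
r*E(24) = 0*(27 + 9*24) = 0*(27 + 216) = 0*243 = 0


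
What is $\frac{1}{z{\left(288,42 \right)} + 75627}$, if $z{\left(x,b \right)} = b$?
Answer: $\frac{1}{75669} \approx 1.3215 \cdot 10^{-5}$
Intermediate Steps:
$\frac{1}{z{\left(288,42 \right)} + 75627} = \frac{1}{42 + 75627} = \frac{1}{75669}$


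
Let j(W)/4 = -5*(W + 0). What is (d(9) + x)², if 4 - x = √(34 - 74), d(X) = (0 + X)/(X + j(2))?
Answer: (115 - 62*I*√10)²/961 ≈ -26.238 - 46.924*I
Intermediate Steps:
j(W) = -20*W (j(W) = 4*(-5*(W + 0)) = 4*(-5*W) = -20*W)
d(X) = X/(-40 + X) (d(X) = (0 + X)/(X - 20*2) = X/(X - 40) = X/(-40 + X))
x = 4 - 2*I*√10 (x = 4 - √(34 - 74) = 4 - √(-40) = 4 - 2*I*√10 ≈ 4.0 - 6.3246*I)
(d(9) + x)² = (9/(-40 + 9) + (4 - 2*I*√10))² = (9/(-31) + (4 - 2*I*√10))² = (9*(-1/31) + (4 - 2*I*√10))² = (-9/31 + (4 - 2*I*√10))² = (115/31 - 2*I*√10)²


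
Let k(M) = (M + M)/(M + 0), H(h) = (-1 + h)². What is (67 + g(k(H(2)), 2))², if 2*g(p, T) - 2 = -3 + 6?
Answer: 19321/4 ≈ 4830.3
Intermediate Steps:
k(M) = 2 (k(M) = (2*M)/M = 2)
g(p, T) = 5/2 (g(p, T) = 1 + (-3 + 6)/2 = 1 + (½)*3 = 1 + 3/2 = 5/2)
(67 + g(k(H(2)), 2))² = (67 + 5/2)² = (139/2)² = 19321/4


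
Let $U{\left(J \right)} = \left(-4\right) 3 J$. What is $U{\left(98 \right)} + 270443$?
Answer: $269267$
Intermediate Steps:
$U{\left(J \right)} = - 12 J$
$U{\left(98 \right)} + 270443 = \left(-12\right) 98 + 270443 = -1176 + 270443 = 269267$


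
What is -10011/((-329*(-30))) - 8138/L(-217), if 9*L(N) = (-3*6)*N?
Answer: -42891/2170 ≈ -19.765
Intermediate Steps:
L(N) = -2*N (L(N) = ((-3*6)*N)/9 = (-18*N)/9 = -2*N)
-10011/((-329*(-30))) - 8138/L(-217) = -10011/((-329*(-30))) - 8138/((-2*(-217))) = -10011/9870 - 8138/434 = -10011*1/9870 - 8138*1/434 = -71/70 - 4069/217 = -42891/2170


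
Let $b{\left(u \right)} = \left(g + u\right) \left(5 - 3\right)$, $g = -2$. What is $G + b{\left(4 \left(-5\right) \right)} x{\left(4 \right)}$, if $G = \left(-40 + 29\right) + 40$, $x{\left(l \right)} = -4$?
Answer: $205$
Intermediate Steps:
$G = 29$ ($G = -11 + 40 = 29$)
$b{\left(u \right)} = -4 + 2 u$ ($b{\left(u \right)} = \left(-2 + u\right) \left(5 - 3\right) = \left(-2 + u\right) 2 = -4 + 2 u$)
$G + b{\left(4 \left(-5\right) \right)} x{\left(4 \right)} = 29 + \left(-4 + 2 \cdot 4 \left(-5\right)\right) \left(-4\right) = 29 + \left(-4 + 2 \left(-20\right)\right) \left(-4\right) = 29 + \left(-4 - 40\right) \left(-4\right) = 29 - -176 = 29 + 176 = 205$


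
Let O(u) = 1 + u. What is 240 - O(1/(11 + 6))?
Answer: 4062/17 ≈ 238.94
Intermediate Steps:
240 - O(1/(11 + 6)) = 240 - (1 + 1/(11 + 6)) = 240 - (1 + 1/17) = 240 - 1*18/17 = 240 - 18/17 = 4062/17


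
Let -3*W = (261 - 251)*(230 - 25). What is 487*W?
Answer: -998350/3 ≈ -3.3278e+5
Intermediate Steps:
W = -2050/3 (W = -(261 - 251)*(230 - 25)/3 = -10*205/3 = -⅓*2050 = -2050/3 ≈ -683.33)
487*W = 487*(-2050/3) = -998350/3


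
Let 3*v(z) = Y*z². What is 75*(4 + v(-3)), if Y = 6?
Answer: 1650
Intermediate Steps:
v(z) = 2*z² (v(z) = (6*z²)/3 = 2*z²)
75*(4 + v(-3)) = 75*(4 + 2*(-3)²) = 75*(4 + 2*9) = 75*(4 + 18) = 75*22 = 1650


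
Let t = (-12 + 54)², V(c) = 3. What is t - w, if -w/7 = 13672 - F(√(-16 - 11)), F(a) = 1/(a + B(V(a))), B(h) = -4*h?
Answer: 5555704/57 + 7*I*√3/57 ≈ 97469.0 + 0.21271*I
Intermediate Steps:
t = 1764 (t = 42² = 1764)
F(a) = 1/(-12 + a) (F(a) = 1/(a - 4*3) = 1/(a - 12) = 1/(-12 + a))
w = -95704 + 7/(-12 + 3*I*√3) (w = -7*(13672 - 1/(-12 + √(-16 - 11))) = -7*(13672 - 1/(-12 + √(-27))) = -7*(13672 - 1/(-12 + 3*I*√3)) = -95704 + 7/(-12 + 3*I*√3) ≈ -95705.0 - 0.21271*I)
t - w = 1764 - (-5455156/57 - 7*I*√3/57) = 1764 + (5455156/57 + 7*I*√3/57) = 5555704/57 + 7*I*√3/57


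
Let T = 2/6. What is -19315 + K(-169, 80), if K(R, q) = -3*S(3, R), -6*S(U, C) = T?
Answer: -115889/6 ≈ -19315.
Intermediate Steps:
T = 1/3 (T = 2*(1/6) = 1/3 ≈ 0.33333)
S(U, C) = -1/18 (S(U, C) = -1/6*1/3 = -1/18)
K(R, q) = 1/6 (K(R, q) = -3*(-1/18) = 1/6)
-19315 + K(-169, 80) = -19315 + 1/6 = -115889/6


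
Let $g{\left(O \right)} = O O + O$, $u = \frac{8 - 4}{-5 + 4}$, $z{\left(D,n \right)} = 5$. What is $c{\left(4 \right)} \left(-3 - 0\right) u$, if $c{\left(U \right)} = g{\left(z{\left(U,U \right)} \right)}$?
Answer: $360$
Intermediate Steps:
$u = -4$ ($u = \frac{4}{-1} = 4 \left(-1\right) = -4$)
$g{\left(O \right)} = O + O^{2}$ ($g{\left(O \right)} = O^{2} + O = O + O^{2}$)
$c{\left(U \right)} = 30$ ($c{\left(U \right)} = 5 \left(1 + 5\right) = 5 \cdot 6 = 30$)
$c{\left(4 \right)} \left(-3 - 0\right) u = 30 \left(-3 - 0\right) \left(-4\right) = 30 \left(-3 + 0\right) \left(-4\right) = 30 \left(\left(-3\right) \left(-4\right)\right) = 30 \cdot 12 = 360$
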